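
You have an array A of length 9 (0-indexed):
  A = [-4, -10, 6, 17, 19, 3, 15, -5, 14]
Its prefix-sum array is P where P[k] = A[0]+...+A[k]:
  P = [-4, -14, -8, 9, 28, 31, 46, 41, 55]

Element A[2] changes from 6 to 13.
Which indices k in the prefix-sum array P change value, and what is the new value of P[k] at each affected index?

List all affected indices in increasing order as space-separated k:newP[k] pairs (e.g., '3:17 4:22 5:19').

P[k] = A[0] + ... + A[k]
P[k] includes A[2] iff k >= 2
Affected indices: 2, 3, ..., 8; delta = 7
  P[2]: -8 + 7 = -1
  P[3]: 9 + 7 = 16
  P[4]: 28 + 7 = 35
  P[5]: 31 + 7 = 38
  P[6]: 46 + 7 = 53
  P[7]: 41 + 7 = 48
  P[8]: 55 + 7 = 62

Answer: 2:-1 3:16 4:35 5:38 6:53 7:48 8:62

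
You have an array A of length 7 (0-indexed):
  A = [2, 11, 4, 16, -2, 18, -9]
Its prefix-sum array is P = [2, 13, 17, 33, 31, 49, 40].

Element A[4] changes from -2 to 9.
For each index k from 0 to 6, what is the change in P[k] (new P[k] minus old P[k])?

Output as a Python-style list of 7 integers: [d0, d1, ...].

Answer: [0, 0, 0, 0, 11, 11, 11]

Derivation:
Element change: A[4] -2 -> 9, delta = 11
For k < 4: P[k] unchanged, delta_P[k] = 0
For k >= 4: P[k] shifts by exactly 11
Delta array: [0, 0, 0, 0, 11, 11, 11]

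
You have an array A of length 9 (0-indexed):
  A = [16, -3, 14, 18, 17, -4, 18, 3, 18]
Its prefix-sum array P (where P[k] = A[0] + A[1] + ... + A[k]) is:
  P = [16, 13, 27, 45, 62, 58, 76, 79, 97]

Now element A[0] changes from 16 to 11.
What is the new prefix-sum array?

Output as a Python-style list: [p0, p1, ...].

Change: A[0] 16 -> 11, delta = -5
P[k] for k < 0: unchanged (A[0] not included)
P[k] for k >= 0: shift by delta = -5
  P[0] = 16 + -5 = 11
  P[1] = 13 + -5 = 8
  P[2] = 27 + -5 = 22
  P[3] = 45 + -5 = 40
  P[4] = 62 + -5 = 57
  P[5] = 58 + -5 = 53
  P[6] = 76 + -5 = 71
  P[7] = 79 + -5 = 74
  P[8] = 97 + -5 = 92

Answer: [11, 8, 22, 40, 57, 53, 71, 74, 92]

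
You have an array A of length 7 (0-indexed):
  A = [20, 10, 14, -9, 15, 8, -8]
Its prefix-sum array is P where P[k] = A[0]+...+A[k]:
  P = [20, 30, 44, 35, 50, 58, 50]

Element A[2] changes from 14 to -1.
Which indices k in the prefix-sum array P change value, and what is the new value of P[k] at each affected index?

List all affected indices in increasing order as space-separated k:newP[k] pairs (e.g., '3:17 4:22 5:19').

Answer: 2:29 3:20 4:35 5:43 6:35

Derivation:
P[k] = A[0] + ... + A[k]
P[k] includes A[2] iff k >= 2
Affected indices: 2, 3, ..., 6; delta = -15
  P[2]: 44 + -15 = 29
  P[3]: 35 + -15 = 20
  P[4]: 50 + -15 = 35
  P[5]: 58 + -15 = 43
  P[6]: 50 + -15 = 35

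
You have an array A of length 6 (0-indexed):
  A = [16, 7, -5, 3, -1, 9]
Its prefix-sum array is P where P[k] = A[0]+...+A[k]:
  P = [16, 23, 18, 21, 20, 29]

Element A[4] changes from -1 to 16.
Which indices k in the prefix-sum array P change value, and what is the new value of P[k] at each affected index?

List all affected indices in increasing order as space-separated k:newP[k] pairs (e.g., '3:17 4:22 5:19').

P[k] = A[0] + ... + A[k]
P[k] includes A[4] iff k >= 4
Affected indices: 4, 5, ..., 5; delta = 17
  P[4]: 20 + 17 = 37
  P[5]: 29 + 17 = 46

Answer: 4:37 5:46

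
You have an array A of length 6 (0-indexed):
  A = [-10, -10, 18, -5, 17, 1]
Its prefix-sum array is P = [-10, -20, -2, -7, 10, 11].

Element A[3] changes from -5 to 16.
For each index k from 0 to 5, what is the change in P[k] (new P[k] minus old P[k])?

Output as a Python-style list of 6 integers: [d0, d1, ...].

Answer: [0, 0, 0, 21, 21, 21]

Derivation:
Element change: A[3] -5 -> 16, delta = 21
For k < 3: P[k] unchanged, delta_P[k] = 0
For k >= 3: P[k] shifts by exactly 21
Delta array: [0, 0, 0, 21, 21, 21]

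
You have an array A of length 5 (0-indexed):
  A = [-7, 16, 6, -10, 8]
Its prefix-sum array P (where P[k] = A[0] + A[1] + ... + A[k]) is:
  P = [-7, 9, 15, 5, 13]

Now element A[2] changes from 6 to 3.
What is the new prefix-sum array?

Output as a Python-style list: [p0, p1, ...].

Answer: [-7, 9, 12, 2, 10]

Derivation:
Change: A[2] 6 -> 3, delta = -3
P[k] for k < 2: unchanged (A[2] not included)
P[k] for k >= 2: shift by delta = -3
  P[0] = -7 + 0 = -7
  P[1] = 9 + 0 = 9
  P[2] = 15 + -3 = 12
  P[3] = 5 + -3 = 2
  P[4] = 13 + -3 = 10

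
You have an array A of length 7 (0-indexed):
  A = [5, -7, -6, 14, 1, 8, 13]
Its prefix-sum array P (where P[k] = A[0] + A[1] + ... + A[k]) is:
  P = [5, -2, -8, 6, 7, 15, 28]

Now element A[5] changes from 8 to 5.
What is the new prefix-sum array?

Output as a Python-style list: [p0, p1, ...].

Change: A[5] 8 -> 5, delta = -3
P[k] for k < 5: unchanged (A[5] not included)
P[k] for k >= 5: shift by delta = -3
  P[0] = 5 + 0 = 5
  P[1] = -2 + 0 = -2
  P[2] = -8 + 0 = -8
  P[3] = 6 + 0 = 6
  P[4] = 7 + 0 = 7
  P[5] = 15 + -3 = 12
  P[6] = 28 + -3 = 25

Answer: [5, -2, -8, 6, 7, 12, 25]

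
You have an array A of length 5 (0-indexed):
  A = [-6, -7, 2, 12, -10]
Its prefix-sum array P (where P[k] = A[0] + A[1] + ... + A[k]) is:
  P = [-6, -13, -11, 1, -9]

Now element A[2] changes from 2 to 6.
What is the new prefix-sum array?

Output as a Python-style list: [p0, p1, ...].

Change: A[2] 2 -> 6, delta = 4
P[k] for k < 2: unchanged (A[2] not included)
P[k] for k >= 2: shift by delta = 4
  P[0] = -6 + 0 = -6
  P[1] = -13 + 0 = -13
  P[2] = -11 + 4 = -7
  P[3] = 1 + 4 = 5
  P[4] = -9 + 4 = -5

Answer: [-6, -13, -7, 5, -5]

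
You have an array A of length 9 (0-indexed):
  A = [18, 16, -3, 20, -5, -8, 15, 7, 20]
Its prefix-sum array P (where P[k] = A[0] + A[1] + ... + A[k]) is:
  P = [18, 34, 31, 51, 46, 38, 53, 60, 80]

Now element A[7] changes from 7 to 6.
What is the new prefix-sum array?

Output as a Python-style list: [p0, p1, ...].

Answer: [18, 34, 31, 51, 46, 38, 53, 59, 79]

Derivation:
Change: A[7] 7 -> 6, delta = -1
P[k] for k < 7: unchanged (A[7] not included)
P[k] for k >= 7: shift by delta = -1
  P[0] = 18 + 0 = 18
  P[1] = 34 + 0 = 34
  P[2] = 31 + 0 = 31
  P[3] = 51 + 0 = 51
  P[4] = 46 + 0 = 46
  P[5] = 38 + 0 = 38
  P[6] = 53 + 0 = 53
  P[7] = 60 + -1 = 59
  P[8] = 80 + -1 = 79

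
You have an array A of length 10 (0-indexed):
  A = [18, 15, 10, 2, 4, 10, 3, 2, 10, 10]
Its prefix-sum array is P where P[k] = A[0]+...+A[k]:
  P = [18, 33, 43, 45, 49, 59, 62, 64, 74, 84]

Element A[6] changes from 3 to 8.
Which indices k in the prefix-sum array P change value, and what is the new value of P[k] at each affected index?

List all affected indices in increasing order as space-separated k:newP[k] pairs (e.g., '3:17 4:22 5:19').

P[k] = A[0] + ... + A[k]
P[k] includes A[6] iff k >= 6
Affected indices: 6, 7, ..., 9; delta = 5
  P[6]: 62 + 5 = 67
  P[7]: 64 + 5 = 69
  P[8]: 74 + 5 = 79
  P[9]: 84 + 5 = 89

Answer: 6:67 7:69 8:79 9:89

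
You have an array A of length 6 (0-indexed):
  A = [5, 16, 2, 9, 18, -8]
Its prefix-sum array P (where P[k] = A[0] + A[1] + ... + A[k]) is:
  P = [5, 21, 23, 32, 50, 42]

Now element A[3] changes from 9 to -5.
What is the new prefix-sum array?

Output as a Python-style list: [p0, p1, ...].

Change: A[3] 9 -> -5, delta = -14
P[k] for k < 3: unchanged (A[3] not included)
P[k] for k >= 3: shift by delta = -14
  P[0] = 5 + 0 = 5
  P[1] = 21 + 0 = 21
  P[2] = 23 + 0 = 23
  P[3] = 32 + -14 = 18
  P[4] = 50 + -14 = 36
  P[5] = 42 + -14 = 28

Answer: [5, 21, 23, 18, 36, 28]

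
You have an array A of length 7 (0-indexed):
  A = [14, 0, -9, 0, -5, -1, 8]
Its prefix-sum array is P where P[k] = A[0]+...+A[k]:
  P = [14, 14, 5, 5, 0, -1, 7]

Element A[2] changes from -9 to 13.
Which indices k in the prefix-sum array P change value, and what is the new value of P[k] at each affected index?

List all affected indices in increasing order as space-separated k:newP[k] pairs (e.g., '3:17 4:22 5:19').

Answer: 2:27 3:27 4:22 5:21 6:29

Derivation:
P[k] = A[0] + ... + A[k]
P[k] includes A[2] iff k >= 2
Affected indices: 2, 3, ..., 6; delta = 22
  P[2]: 5 + 22 = 27
  P[3]: 5 + 22 = 27
  P[4]: 0 + 22 = 22
  P[5]: -1 + 22 = 21
  P[6]: 7 + 22 = 29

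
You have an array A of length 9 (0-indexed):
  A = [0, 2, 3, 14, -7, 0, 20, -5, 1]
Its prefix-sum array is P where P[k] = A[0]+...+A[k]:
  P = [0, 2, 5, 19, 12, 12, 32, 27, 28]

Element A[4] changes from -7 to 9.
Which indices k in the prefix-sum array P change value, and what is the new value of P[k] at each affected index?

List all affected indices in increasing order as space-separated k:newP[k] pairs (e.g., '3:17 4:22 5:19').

Answer: 4:28 5:28 6:48 7:43 8:44

Derivation:
P[k] = A[0] + ... + A[k]
P[k] includes A[4] iff k >= 4
Affected indices: 4, 5, ..., 8; delta = 16
  P[4]: 12 + 16 = 28
  P[5]: 12 + 16 = 28
  P[6]: 32 + 16 = 48
  P[7]: 27 + 16 = 43
  P[8]: 28 + 16 = 44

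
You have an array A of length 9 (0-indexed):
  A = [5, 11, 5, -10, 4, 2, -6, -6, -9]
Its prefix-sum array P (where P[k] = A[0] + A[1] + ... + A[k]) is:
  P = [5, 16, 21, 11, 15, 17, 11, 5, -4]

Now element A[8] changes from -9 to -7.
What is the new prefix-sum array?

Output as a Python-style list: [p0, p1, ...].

Answer: [5, 16, 21, 11, 15, 17, 11, 5, -2]

Derivation:
Change: A[8] -9 -> -7, delta = 2
P[k] for k < 8: unchanged (A[8] not included)
P[k] for k >= 8: shift by delta = 2
  P[0] = 5 + 0 = 5
  P[1] = 16 + 0 = 16
  P[2] = 21 + 0 = 21
  P[3] = 11 + 0 = 11
  P[4] = 15 + 0 = 15
  P[5] = 17 + 0 = 17
  P[6] = 11 + 0 = 11
  P[7] = 5 + 0 = 5
  P[8] = -4 + 2 = -2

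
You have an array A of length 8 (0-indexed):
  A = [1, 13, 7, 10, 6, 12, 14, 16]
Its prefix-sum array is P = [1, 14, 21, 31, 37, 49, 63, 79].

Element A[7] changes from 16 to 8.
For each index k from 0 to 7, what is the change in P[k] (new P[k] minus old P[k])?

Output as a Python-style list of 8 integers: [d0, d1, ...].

Element change: A[7] 16 -> 8, delta = -8
For k < 7: P[k] unchanged, delta_P[k] = 0
For k >= 7: P[k] shifts by exactly -8
Delta array: [0, 0, 0, 0, 0, 0, 0, -8]

Answer: [0, 0, 0, 0, 0, 0, 0, -8]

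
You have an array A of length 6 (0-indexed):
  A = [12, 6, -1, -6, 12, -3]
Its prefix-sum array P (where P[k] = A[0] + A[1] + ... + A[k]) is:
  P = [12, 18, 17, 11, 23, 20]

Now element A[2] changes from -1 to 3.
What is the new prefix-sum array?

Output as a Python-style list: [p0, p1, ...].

Change: A[2] -1 -> 3, delta = 4
P[k] for k < 2: unchanged (A[2] not included)
P[k] for k >= 2: shift by delta = 4
  P[0] = 12 + 0 = 12
  P[1] = 18 + 0 = 18
  P[2] = 17 + 4 = 21
  P[3] = 11 + 4 = 15
  P[4] = 23 + 4 = 27
  P[5] = 20 + 4 = 24

Answer: [12, 18, 21, 15, 27, 24]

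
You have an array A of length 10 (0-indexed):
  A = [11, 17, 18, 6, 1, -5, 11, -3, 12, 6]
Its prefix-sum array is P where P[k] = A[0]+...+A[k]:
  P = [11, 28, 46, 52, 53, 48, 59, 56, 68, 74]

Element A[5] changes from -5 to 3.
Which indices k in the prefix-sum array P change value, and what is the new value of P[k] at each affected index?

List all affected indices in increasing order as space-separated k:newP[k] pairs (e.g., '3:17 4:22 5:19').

P[k] = A[0] + ... + A[k]
P[k] includes A[5] iff k >= 5
Affected indices: 5, 6, ..., 9; delta = 8
  P[5]: 48 + 8 = 56
  P[6]: 59 + 8 = 67
  P[7]: 56 + 8 = 64
  P[8]: 68 + 8 = 76
  P[9]: 74 + 8 = 82

Answer: 5:56 6:67 7:64 8:76 9:82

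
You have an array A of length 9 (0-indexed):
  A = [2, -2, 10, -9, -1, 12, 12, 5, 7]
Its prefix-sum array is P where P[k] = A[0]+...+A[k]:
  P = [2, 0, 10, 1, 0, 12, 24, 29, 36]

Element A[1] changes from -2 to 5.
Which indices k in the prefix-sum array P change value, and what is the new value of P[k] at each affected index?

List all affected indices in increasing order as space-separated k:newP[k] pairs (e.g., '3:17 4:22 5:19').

P[k] = A[0] + ... + A[k]
P[k] includes A[1] iff k >= 1
Affected indices: 1, 2, ..., 8; delta = 7
  P[1]: 0 + 7 = 7
  P[2]: 10 + 7 = 17
  P[3]: 1 + 7 = 8
  P[4]: 0 + 7 = 7
  P[5]: 12 + 7 = 19
  P[6]: 24 + 7 = 31
  P[7]: 29 + 7 = 36
  P[8]: 36 + 7 = 43

Answer: 1:7 2:17 3:8 4:7 5:19 6:31 7:36 8:43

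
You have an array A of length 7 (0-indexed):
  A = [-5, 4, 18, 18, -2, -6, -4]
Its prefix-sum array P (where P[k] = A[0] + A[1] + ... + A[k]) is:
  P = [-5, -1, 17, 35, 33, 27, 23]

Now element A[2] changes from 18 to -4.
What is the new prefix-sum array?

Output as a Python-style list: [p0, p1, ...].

Change: A[2] 18 -> -4, delta = -22
P[k] for k < 2: unchanged (A[2] not included)
P[k] for k >= 2: shift by delta = -22
  P[0] = -5 + 0 = -5
  P[1] = -1 + 0 = -1
  P[2] = 17 + -22 = -5
  P[3] = 35 + -22 = 13
  P[4] = 33 + -22 = 11
  P[5] = 27 + -22 = 5
  P[6] = 23 + -22 = 1

Answer: [-5, -1, -5, 13, 11, 5, 1]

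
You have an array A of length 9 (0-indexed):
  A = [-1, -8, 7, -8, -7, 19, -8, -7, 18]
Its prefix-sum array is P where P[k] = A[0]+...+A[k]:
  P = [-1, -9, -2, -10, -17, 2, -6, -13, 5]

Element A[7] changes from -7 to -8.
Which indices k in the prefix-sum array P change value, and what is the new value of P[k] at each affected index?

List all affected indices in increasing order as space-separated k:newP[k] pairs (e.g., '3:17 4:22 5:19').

Answer: 7:-14 8:4

Derivation:
P[k] = A[0] + ... + A[k]
P[k] includes A[7] iff k >= 7
Affected indices: 7, 8, ..., 8; delta = -1
  P[7]: -13 + -1 = -14
  P[8]: 5 + -1 = 4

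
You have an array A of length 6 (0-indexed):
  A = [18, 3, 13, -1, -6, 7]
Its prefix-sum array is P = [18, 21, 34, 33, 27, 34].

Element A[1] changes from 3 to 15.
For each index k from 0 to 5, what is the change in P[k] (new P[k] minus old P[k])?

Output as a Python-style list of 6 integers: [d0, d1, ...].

Answer: [0, 12, 12, 12, 12, 12]

Derivation:
Element change: A[1] 3 -> 15, delta = 12
For k < 1: P[k] unchanged, delta_P[k] = 0
For k >= 1: P[k] shifts by exactly 12
Delta array: [0, 12, 12, 12, 12, 12]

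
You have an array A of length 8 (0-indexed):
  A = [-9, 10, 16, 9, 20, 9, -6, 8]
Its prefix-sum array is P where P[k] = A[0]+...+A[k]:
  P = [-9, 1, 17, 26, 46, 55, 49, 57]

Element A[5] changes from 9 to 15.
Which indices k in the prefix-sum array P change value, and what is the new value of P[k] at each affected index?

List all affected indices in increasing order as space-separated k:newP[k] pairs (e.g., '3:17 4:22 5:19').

P[k] = A[0] + ... + A[k]
P[k] includes A[5] iff k >= 5
Affected indices: 5, 6, ..., 7; delta = 6
  P[5]: 55 + 6 = 61
  P[6]: 49 + 6 = 55
  P[7]: 57 + 6 = 63

Answer: 5:61 6:55 7:63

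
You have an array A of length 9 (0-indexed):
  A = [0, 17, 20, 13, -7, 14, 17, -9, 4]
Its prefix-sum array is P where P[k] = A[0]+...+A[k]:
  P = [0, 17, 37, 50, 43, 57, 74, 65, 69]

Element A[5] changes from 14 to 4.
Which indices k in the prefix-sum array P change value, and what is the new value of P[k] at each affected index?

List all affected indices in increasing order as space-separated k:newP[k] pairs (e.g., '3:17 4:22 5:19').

Answer: 5:47 6:64 7:55 8:59

Derivation:
P[k] = A[0] + ... + A[k]
P[k] includes A[5] iff k >= 5
Affected indices: 5, 6, ..., 8; delta = -10
  P[5]: 57 + -10 = 47
  P[6]: 74 + -10 = 64
  P[7]: 65 + -10 = 55
  P[8]: 69 + -10 = 59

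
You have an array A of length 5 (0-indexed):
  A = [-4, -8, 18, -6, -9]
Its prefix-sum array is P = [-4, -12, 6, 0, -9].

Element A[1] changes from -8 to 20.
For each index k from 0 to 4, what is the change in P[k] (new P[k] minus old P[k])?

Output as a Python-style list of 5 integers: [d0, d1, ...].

Answer: [0, 28, 28, 28, 28]

Derivation:
Element change: A[1] -8 -> 20, delta = 28
For k < 1: P[k] unchanged, delta_P[k] = 0
For k >= 1: P[k] shifts by exactly 28
Delta array: [0, 28, 28, 28, 28]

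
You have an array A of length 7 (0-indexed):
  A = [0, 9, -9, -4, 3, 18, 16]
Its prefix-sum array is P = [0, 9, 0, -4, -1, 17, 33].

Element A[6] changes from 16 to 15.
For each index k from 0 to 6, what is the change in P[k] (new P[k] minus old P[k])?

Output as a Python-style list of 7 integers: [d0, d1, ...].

Answer: [0, 0, 0, 0, 0, 0, -1]

Derivation:
Element change: A[6] 16 -> 15, delta = -1
For k < 6: P[k] unchanged, delta_P[k] = 0
For k >= 6: P[k] shifts by exactly -1
Delta array: [0, 0, 0, 0, 0, 0, -1]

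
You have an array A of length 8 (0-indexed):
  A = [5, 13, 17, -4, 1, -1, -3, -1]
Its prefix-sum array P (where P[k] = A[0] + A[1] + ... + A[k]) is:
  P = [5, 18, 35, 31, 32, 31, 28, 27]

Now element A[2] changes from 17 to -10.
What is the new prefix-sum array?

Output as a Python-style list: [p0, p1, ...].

Answer: [5, 18, 8, 4, 5, 4, 1, 0]

Derivation:
Change: A[2] 17 -> -10, delta = -27
P[k] for k < 2: unchanged (A[2] not included)
P[k] for k >= 2: shift by delta = -27
  P[0] = 5 + 0 = 5
  P[1] = 18 + 0 = 18
  P[2] = 35 + -27 = 8
  P[3] = 31 + -27 = 4
  P[4] = 32 + -27 = 5
  P[5] = 31 + -27 = 4
  P[6] = 28 + -27 = 1
  P[7] = 27 + -27 = 0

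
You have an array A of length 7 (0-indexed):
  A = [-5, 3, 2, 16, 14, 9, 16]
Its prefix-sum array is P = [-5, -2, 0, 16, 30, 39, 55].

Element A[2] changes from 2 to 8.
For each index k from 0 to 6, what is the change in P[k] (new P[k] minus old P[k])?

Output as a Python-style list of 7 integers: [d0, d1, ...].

Element change: A[2] 2 -> 8, delta = 6
For k < 2: P[k] unchanged, delta_P[k] = 0
For k >= 2: P[k] shifts by exactly 6
Delta array: [0, 0, 6, 6, 6, 6, 6]

Answer: [0, 0, 6, 6, 6, 6, 6]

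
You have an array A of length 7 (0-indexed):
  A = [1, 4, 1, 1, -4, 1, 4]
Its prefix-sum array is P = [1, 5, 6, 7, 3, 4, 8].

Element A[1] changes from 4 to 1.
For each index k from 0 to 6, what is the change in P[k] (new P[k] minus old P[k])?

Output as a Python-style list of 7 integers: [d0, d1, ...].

Element change: A[1] 4 -> 1, delta = -3
For k < 1: P[k] unchanged, delta_P[k] = 0
For k >= 1: P[k] shifts by exactly -3
Delta array: [0, -3, -3, -3, -3, -3, -3]

Answer: [0, -3, -3, -3, -3, -3, -3]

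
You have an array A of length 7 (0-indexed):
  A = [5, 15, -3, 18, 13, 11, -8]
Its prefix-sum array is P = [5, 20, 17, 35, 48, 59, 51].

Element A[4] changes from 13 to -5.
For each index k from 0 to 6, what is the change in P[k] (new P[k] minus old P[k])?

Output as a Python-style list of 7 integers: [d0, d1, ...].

Answer: [0, 0, 0, 0, -18, -18, -18]

Derivation:
Element change: A[4] 13 -> -5, delta = -18
For k < 4: P[k] unchanged, delta_P[k] = 0
For k >= 4: P[k] shifts by exactly -18
Delta array: [0, 0, 0, 0, -18, -18, -18]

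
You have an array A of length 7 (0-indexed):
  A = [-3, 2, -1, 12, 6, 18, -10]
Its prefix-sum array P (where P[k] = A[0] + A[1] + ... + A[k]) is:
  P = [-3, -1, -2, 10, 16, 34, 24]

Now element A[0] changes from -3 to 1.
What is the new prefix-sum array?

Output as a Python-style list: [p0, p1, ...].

Answer: [1, 3, 2, 14, 20, 38, 28]

Derivation:
Change: A[0] -3 -> 1, delta = 4
P[k] for k < 0: unchanged (A[0] not included)
P[k] for k >= 0: shift by delta = 4
  P[0] = -3 + 4 = 1
  P[1] = -1 + 4 = 3
  P[2] = -2 + 4 = 2
  P[3] = 10 + 4 = 14
  P[4] = 16 + 4 = 20
  P[5] = 34 + 4 = 38
  P[6] = 24 + 4 = 28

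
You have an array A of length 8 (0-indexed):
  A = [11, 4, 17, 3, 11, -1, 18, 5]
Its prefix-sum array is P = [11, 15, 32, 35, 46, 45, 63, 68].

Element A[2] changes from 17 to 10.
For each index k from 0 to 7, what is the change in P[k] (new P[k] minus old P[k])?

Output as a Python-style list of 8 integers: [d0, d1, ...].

Answer: [0, 0, -7, -7, -7, -7, -7, -7]

Derivation:
Element change: A[2] 17 -> 10, delta = -7
For k < 2: P[k] unchanged, delta_P[k] = 0
For k >= 2: P[k] shifts by exactly -7
Delta array: [0, 0, -7, -7, -7, -7, -7, -7]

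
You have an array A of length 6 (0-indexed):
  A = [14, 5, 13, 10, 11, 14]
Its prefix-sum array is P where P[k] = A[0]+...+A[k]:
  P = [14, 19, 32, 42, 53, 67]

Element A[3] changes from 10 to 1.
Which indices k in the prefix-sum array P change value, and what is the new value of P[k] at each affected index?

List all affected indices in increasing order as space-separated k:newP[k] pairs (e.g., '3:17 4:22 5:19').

P[k] = A[0] + ... + A[k]
P[k] includes A[3] iff k >= 3
Affected indices: 3, 4, ..., 5; delta = -9
  P[3]: 42 + -9 = 33
  P[4]: 53 + -9 = 44
  P[5]: 67 + -9 = 58

Answer: 3:33 4:44 5:58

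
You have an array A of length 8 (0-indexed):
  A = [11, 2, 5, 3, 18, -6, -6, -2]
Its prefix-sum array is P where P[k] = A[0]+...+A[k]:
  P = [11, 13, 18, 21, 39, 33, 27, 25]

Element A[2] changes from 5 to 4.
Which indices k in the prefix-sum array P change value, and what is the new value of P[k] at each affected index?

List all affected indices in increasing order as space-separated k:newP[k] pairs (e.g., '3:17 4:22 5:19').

Answer: 2:17 3:20 4:38 5:32 6:26 7:24

Derivation:
P[k] = A[0] + ... + A[k]
P[k] includes A[2] iff k >= 2
Affected indices: 2, 3, ..., 7; delta = -1
  P[2]: 18 + -1 = 17
  P[3]: 21 + -1 = 20
  P[4]: 39 + -1 = 38
  P[5]: 33 + -1 = 32
  P[6]: 27 + -1 = 26
  P[7]: 25 + -1 = 24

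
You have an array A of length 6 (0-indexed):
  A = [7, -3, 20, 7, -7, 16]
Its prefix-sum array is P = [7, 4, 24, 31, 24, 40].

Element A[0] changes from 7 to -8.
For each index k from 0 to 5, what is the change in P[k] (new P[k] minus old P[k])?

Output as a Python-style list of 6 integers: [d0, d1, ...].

Answer: [-15, -15, -15, -15, -15, -15]

Derivation:
Element change: A[0] 7 -> -8, delta = -15
For k < 0: P[k] unchanged, delta_P[k] = 0
For k >= 0: P[k] shifts by exactly -15
Delta array: [-15, -15, -15, -15, -15, -15]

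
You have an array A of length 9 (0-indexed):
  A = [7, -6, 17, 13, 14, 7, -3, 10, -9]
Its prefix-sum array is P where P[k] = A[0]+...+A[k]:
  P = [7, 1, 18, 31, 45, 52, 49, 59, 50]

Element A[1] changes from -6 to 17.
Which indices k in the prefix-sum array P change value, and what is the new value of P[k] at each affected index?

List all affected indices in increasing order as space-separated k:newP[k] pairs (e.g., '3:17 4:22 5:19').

Answer: 1:24 2:41 3:54 4:68 5:75 6:72 7:82 8:73

Derivation:
P[k] = A[0] + ... + A[k]
P[k] includes A[1] iff k >= 1
Affected indices: 1, 2, ..., 8; delta = 23
  P[1]: 1 + 23 = 24
  P[2]: 18 + 23 = 41
  P[3]: 31 + 23 = 54
  P[4]: 45 + 23 = 68
  P[5]: 52 + 23 = 75
  P[6]: 49 + 23 = 72
  P[7]: 59 + 23 = 82
  P[8]: 50 + 23 = 73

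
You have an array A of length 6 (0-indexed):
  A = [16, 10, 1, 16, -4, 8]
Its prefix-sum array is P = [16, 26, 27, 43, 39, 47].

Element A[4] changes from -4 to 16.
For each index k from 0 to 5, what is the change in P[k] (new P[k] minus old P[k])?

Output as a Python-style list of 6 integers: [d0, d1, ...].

Answer: [0, 0, 0, 0, 20, 20]

Derivation:
Element change: A[4] -4 -> 16, delta = 20
For k < 4: P[k] unchanged, delta_P[k] = 0
For k >= 4: P[k] shifts by exactly 20
Delta array: [0, 0, 0, 0, 20, 20]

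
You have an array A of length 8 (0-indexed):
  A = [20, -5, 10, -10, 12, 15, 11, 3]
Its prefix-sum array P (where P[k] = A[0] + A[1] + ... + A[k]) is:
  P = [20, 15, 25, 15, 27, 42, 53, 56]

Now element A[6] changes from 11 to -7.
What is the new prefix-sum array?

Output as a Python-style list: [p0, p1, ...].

Answer: [20, 15, 25, 15, 27, 42, 35, 38]

Derivation:
Change: A[6] 11 -> -7, delta = -18
P[k] for k < 6: unchanged (A[6] not included)
P[k] for k >= 6: shift by delta = -18
  P[0] = 20 + 0 = 20
  P[1] = 15 + 0 = 15
  P[2] = 25 + 0 = 25
  P[3] = 15 + 0 = 15
  P[4] = 27 + 0 = 27
  P[5] = 42 + 0 = 42
  P[6] = 53 + -18 = 35
  P[7] = 56 + -18 = 38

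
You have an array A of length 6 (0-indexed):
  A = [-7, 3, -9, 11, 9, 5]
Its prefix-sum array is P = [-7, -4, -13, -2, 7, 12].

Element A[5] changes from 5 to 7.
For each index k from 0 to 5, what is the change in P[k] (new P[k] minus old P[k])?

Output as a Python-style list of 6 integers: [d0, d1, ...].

Answer: [0, 0, 0, 0, 0, 2]

Derivation:
Element change: A[5] 5 -> 7, delta = 2
For k < 5: P[k] unchanged, delta_P[k] = 0
For k >= 5: P[k] shifts by exactly 2
Delta array: [0, 0, 0, 0, 0, 2]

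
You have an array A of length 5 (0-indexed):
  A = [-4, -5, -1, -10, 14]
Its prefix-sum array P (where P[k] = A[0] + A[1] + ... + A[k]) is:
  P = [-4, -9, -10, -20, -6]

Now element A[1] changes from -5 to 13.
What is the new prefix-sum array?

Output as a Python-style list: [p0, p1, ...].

Answer: [-4, 9, 8, -2, 12]

Derivation:
Change: A[1] -5 -> 13, delta = 18
P[k] for k < 1: unchanged (A[1] not included)
P[k] for k >= 1: shift by delta = 18
  P[0] = -4 + 0 = -4
  P[1] = -9 + 18 = 9
  P[2] = -10 + 18 = 8
  P[3] = -20 + 18 = -2
  P[4] = -6 + 18 = 12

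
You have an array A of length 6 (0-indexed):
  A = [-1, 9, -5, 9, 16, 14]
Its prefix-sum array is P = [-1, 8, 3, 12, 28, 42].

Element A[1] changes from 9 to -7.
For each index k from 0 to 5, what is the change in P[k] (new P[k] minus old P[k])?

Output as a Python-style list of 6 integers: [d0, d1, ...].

Answer: [0, -16, -16, -16, -16, -16]

Derivation:
Element change: A[1] 9 -> -7, delta = -16
For k < 1: P[k] unchanged, delta_P[k] = 0
For k >= 1: P[k] shifts by exactly -16
Delta array: [0, -16, -16, -16, -16, -16]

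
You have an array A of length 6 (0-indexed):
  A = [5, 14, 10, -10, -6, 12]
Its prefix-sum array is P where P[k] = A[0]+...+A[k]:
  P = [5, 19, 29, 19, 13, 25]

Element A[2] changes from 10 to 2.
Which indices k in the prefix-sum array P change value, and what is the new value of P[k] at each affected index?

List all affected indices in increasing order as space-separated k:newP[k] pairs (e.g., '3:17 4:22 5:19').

P[k] = A[0] + ... + A[k]
P[k] includes A[2] iff k >= 2
Affected indices: 2, 3, ..., 5; delta = -8
  P[2]: 29 + -8 = 21
  P[3]: 19 + -8 = 11
  P[4]: 13 + -8 = 5
  P[5]: 25 + -8 = 17

Answer: 2:21 3:11 4:5 5:17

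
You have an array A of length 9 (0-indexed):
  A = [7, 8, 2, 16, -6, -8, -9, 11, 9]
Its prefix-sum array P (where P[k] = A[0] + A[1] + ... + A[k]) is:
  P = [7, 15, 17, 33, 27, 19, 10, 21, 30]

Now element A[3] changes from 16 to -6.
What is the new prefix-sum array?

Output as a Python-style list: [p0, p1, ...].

Change: A[3] 16 -> -6, delta = -22
P[k] for k < 3: unchanged (A[3] not included)
P[k] for k >= 3: shift by delta = -22
  P[0] = 7 + 0 = 7
  P[1] = 15 + 0 = 15
  P[2] = 17 + 0 = 17
  P[3] = 33 + -22 = 11
  P[4] = 27 + -22 = 5
  P[5] = 19 + -22 = -3
  P[6] = 10 + -22 = -12
  P[7] = 21 + -22 = -1
  P[8] = 30 + -22 = 8

Answer: [7, 15, 17, 11, 5, -3, -12, -1, 8]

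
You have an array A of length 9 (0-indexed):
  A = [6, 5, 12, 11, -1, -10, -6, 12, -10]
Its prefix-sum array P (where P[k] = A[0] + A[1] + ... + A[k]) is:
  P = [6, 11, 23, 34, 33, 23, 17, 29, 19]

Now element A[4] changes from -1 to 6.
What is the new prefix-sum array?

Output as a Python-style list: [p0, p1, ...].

Answer: [6, 11, 23, 34, 40, 30, 24, 36, 26]

Derivation:
Change: A[4] -1 -> 6, delta = 7
P[k] for k < 4: unchanged (A[4] not included)
P[k] for k >= 4: shift by delta = 7
  P[0] = 6 + 0 = 6
  P[1] = 11 + 0 = 11
  P[2] = 23 + 0 = 23
  P[3] = 34 + 0 = 34
  P[4] = 33 + 7 = 40
  P[5] = 23 + 7 = 30
  P[6] = 17 + 7 = 24
  P[7] = 29 + 7 = 36
  P[8] = 19 + 7 = 26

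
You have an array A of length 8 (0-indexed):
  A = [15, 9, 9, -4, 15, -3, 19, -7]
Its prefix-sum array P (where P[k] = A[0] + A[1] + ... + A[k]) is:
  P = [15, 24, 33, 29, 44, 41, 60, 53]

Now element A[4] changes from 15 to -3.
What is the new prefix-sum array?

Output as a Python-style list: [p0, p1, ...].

Answer: [15, 24, 33, 29, 26, 23, 42, 35]

Derivation:
Change: A[4] 15 -> -3, delta = -18
P[k] for k < 4: unchanged (A[4] not included)
P[k] for k >= 4: shift by delta = -18
  P[0] = 15 + 0 = 15
  P[1] = 24 + 0 = 24
  P[2] = 33 + 0 = 33
  P[3] = 29 + 0 = 29
  P[4] = 44 + -18 = 26
  P[5] = 41 + -18 = 23
  P[6] = 60 + -18 = 42
  P[7] = 53 + -18 = 35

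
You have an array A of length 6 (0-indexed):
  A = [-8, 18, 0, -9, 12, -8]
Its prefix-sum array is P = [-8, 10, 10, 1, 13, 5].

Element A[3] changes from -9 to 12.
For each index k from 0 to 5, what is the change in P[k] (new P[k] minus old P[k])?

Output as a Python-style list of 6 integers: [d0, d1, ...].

Answer: [0, 0, 0, 21, 21, 21]

Derivation:
Element change: A[3] -9 -> 12, delta = 21
For k < 3: P[k] unchanged, delta_P[k] = 0
For k >= 3: P[k] shifts by exactly 21
Delta array: [0, 0, 0, 21, 21, 21]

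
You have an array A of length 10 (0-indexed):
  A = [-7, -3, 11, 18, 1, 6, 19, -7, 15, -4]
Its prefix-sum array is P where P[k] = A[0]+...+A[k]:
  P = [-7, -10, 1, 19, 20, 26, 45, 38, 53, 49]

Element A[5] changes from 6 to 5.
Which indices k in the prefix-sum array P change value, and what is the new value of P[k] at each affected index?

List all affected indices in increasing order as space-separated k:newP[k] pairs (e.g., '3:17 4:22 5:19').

Answer: 5:25 6:44 7:37 8:52 9:48

Derivation:
P[k] = A[0] + ... + A[k]
P[k] includes A[5] iff k >= 5
Affected indices: 5, 6, ..., 9; delta = -1
  P[5]: 26 + -1 = 25
  P[6]: 45 + -1 = 44
  P[7]: 38 + -1 = 37
  P[8]: 53 + -1 = 52
  P[9]: 49 + -1 = 48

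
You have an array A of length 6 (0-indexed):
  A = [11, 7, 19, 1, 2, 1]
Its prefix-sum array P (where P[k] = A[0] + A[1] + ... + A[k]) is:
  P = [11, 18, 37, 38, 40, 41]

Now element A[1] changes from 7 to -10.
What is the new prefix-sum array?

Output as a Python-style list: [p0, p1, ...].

Change: A[1] 7 -> -10, delta = -17
P[k] for k < 1: unchanged (A[1] not included)
P[k] for k >= 1: shift by delta = -17
  P[0] = 11 + 0 = 11
  P[1] = 18 + -17 = 1
  P[2] = 37 + -17 = 20
  P[3] = 38 + -17 = 21
  P[4] = 40 + -17 = 23
  P[5] = 41 + -17 = 24

Answer: [11, 1, 20, 21, 23, 24]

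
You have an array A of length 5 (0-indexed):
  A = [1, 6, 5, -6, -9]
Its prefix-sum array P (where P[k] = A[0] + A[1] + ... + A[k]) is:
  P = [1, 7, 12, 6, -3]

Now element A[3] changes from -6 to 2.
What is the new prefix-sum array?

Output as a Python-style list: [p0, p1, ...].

Change: A[3] -6 -> 2, delta = 8
P[k] for k < 3: unchanged (A[3] not included)
P[k] for k >= 3: shift by delta = 8
  P[0] = 1 + 0 = 1
  P[1] = 7 + 0 = 7
  P[2] = 12 + 0 = 12
  P[3] = 6 + 8 = 14
  P[4] = -3 + 8 = 5

Answer: [1, 7, 12, 14, 5]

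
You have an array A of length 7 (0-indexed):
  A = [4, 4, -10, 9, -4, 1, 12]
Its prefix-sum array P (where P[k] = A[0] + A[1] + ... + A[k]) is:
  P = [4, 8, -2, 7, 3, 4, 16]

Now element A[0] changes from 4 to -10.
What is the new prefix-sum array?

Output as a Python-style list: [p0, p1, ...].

Answer: [-10, -6, -16, -7, -11, -10, 2]

Derivation:
Change: A[0] 4 -> -10, delta = -14
P[k] for k < 0: unchanged (A[0] not included)
P[k] for k >= 0: shift by delta = -14
  P[0] = 4 + -14 = -10
  P[1] = 8 + -14 = -6
  P[2] = -2 + -14 = -16
  P[3] = 7 + -14 = -7
  P[4] = 3 + -14 = -11
  P[5] = 4 + -14 = -10
  P[6] = 16 + -14 = 2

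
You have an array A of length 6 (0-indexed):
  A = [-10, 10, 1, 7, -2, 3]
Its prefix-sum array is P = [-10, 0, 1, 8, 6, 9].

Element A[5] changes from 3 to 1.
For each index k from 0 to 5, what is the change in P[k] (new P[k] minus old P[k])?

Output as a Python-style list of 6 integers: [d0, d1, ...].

Element change: A[5] 3 -> 1, delta = -2
For k < 5: P[k] unchanged, delta_P[k] = 0
For k >= 5: P[k] shifts by exactly -2
Delta array: [0, 0, 0, 0, 0, -2]

Answer: [0, 0, 0, 0, 0, -2]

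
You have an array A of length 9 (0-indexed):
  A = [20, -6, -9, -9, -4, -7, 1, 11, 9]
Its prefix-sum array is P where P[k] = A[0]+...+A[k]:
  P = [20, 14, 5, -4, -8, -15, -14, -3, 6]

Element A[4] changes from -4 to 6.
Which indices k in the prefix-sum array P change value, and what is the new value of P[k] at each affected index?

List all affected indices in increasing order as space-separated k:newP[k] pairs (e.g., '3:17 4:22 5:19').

Answer: 4:2 5:-5 6:-4 7:7 8:16

Derivation:
P[k] = A[0] + ... + A[k]
P[k] includes A[4] iff k >= 4
Affected indices: 4, 5, ..., 8; delta = 10
  P[4]: -8 + 10 = 2
  P[5]: -15 + 10 = -5
  P[6]: -14 + 10 = -4
  P[7]: -3 + 10 = 7
  P[8]: 6 + 10 = 16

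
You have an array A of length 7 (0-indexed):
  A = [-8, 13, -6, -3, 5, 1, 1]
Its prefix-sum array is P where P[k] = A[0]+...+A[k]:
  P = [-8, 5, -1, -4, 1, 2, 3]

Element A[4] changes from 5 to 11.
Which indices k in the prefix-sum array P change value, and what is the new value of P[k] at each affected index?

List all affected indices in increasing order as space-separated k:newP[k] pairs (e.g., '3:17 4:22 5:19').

P[k] = A[0] + ... + A[k]
P[k] includes A[4] iff k >= 4
Affected indices: 4, 5, ..., 6; delta = 6
  P[4]: 1 + 6 = 7
  P[5]: 2 + 6 = 8
  P[6]: 3 + 6 = 9

Answer: 4:7 5:8 6:9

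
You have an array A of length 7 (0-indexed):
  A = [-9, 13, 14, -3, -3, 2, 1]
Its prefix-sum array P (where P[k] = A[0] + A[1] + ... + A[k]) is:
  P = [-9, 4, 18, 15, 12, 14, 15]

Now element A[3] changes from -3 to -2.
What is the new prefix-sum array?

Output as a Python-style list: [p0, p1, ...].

Answer: [-9, 4, 18, 16, 13, 15, 16]

Derivation:
Change: A[3] -3 -> -2, delta = 1
P[k] for k < 3: unchanged (A[3] not included)
P[k] for k >= 3: shift by delta = 1
  P[0] = -9 + 0 = -9
  P[1] = 4 + 0 = 4
  P[2] = 18 + 0 = 18
  P[3] = 15 + 1 = 16
  P[4] = 12 + 1 = 13
  P[5] = 14 + 1 = 15
  P[6] = 15 + 1 = 16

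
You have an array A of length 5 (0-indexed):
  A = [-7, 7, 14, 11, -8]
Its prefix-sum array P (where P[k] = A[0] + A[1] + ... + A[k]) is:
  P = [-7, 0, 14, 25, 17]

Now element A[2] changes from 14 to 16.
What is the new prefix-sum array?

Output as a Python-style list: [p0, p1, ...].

Answer: [-7, 0, 16, 27, 19]

Derivation:
Change: A[2] 14 -> 16, delta = 2
P[k] for k < 2: unchanged (A[2] not included)
P[k] for k >= 2: shift by delta = 2
  P[0] = -7 + 0 = -7
  P[1] = 0 + 0 = 0
  P[2] = 14 + 2 = 16
  P[3] = 25 + 2 = 27
  P[4] = 17 + 2 = 19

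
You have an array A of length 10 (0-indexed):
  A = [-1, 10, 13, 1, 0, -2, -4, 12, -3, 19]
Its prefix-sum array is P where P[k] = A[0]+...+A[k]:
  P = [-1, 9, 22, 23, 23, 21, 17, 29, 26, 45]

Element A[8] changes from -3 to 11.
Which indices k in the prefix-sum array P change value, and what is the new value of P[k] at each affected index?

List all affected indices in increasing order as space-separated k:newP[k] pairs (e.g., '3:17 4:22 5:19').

Answer: 8:40 9:59

Derivation:
P[k] = A[0] + ... + A[k]
P[k] includes A[8] iff k >= 8
Affected indices: 8, 9, ..., 9; delta = 14
  P[8]: 26 + 14 = 40
  P[9]: 45 + 14 = 59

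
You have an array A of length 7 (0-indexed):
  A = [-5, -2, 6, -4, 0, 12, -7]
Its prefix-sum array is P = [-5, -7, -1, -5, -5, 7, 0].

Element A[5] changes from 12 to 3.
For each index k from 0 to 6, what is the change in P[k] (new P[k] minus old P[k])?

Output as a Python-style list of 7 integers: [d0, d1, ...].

Element change: A[5] 12 -> 3, delta = -9
For k < 5: P[k] unchanged, delta_P[k] = 0
For k >= 5: P[k] shifts by exactly -9
Delta array: [0, 0, 0, 0, 0, -9, -9]

Answer: [0, 0, 0, 0, 0, -9, -9]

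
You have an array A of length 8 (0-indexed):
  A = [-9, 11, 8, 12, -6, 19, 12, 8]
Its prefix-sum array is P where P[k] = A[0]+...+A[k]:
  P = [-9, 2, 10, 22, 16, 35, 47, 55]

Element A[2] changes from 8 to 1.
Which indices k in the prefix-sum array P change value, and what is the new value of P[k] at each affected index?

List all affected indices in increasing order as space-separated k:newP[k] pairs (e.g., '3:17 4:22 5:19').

P[k] = A[0] + ... + A[k]
P[k] includes A[2] iff k >= 2
Affected indices: 2, 3, ..., 7; delta = -7
  P[2]: 10 + -7 = 3
  P[3]: 22 + -7 = 15
  P[4]: 16 + -7 = 9
  P[5]: 35 + -7 = 28
  P[6]: 47 + -7 = 40
  P[7]: 55 + -7 = 48

Answer: 2:3 3:15 4:9 5:28 6:40 7:48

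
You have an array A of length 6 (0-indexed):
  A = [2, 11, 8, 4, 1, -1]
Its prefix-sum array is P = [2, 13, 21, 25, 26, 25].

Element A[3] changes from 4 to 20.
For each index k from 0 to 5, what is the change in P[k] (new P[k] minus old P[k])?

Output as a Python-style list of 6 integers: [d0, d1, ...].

Element change: A[3] 4 -> 20, delta = 16
For k < 3: P[k] unchanged, delta_P[k] = 0
For k >= 3: P[k] shifts by exactly 16
Delta array: [0, 0, 0, 16, 16, 16]

Answer: [0, 0, 0, 16, 16, 16]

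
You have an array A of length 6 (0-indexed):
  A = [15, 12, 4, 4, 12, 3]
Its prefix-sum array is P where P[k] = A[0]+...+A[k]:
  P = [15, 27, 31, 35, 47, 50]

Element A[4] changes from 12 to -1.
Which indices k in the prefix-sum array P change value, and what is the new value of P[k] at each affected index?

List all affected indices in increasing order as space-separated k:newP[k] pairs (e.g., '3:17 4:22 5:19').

Answer: 4:34 5:37

Derivation:
P[k] = A[0] + ... + A[k]
P[k] includes A[4] iff k >= 4
Affected indices: 4, 5, ..., 5; delta = -13
  P[4]: 47 + -13 = 34
  P[5]: 50 + -13 = 37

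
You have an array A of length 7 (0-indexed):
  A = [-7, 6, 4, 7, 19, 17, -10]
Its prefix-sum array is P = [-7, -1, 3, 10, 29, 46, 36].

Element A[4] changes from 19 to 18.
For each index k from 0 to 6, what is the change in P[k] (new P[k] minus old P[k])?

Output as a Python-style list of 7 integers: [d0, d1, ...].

Answer: [0, 0, 0, 0, -1, -1, -1]

Derivation:
Element change: A[4] 19 -> 18, delta = -1
For k < 4: P[k] unchanged, delta_P[k] = 0
For k >= 4: P[k] shifts by exactly -1
Delta array: [0, 0, 0, 0, -1, -1, -1]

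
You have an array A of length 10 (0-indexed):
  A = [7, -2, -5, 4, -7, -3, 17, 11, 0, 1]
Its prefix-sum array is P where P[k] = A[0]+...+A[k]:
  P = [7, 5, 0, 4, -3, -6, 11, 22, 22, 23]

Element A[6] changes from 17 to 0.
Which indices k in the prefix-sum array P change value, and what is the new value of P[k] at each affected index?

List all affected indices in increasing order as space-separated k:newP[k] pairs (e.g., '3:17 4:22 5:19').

P[k] = A[0] + ... + A[k]
P[k] includes A[6] iff k >= 6
Affected indices: 6, 7, ..., 9; delta = -17
  P[6]: 11 + -17 = -6
  P[7]: 22 + -17 = 5
  P[8]: 22 + -17 = 5
  P[9]: 23 + -17 = 6

Answer: 6:-6 7:5 8:5 9:6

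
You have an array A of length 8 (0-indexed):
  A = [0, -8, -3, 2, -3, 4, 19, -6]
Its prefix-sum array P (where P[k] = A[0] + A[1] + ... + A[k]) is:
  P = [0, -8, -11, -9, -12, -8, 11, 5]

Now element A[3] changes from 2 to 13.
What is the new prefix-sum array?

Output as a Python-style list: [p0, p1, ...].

Change: A[3] 2 -> 13, delta = 11
P[k] for k < 3: unchanged (A[3] not included)
P[k] for k >= 3: shift by delta = 11
  P[0] = 0 + 0 = 0
  P[1] = -8 + 0 = -8
  P[2] = -11 + 0 = -11
  P[3] = -9 + 11 = 2
  P[4] = -12 + 11 = -1
  P[5] = -8 + 11 = 3
  P[6] = 11 + 11 = 22
  P[7] = 5 + 11 = 16

Answer: [0, -8, -11, 2, -1, 3, 22, 16]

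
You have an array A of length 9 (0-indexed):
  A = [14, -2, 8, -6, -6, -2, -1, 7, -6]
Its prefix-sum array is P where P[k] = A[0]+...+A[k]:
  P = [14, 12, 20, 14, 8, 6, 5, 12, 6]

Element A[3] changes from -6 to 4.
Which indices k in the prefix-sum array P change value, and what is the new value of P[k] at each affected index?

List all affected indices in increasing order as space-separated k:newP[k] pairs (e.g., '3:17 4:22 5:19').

P[k] = A[0] + ... + A[k]
P[k] includes A[3] iff k >= 3
Affected indices: 3, 4, ..., 8; delta = 10
  P[3]: 14 + 10 = 24
  P[4]: 8 + 10 = 18
  P[5]: 6 + 10 = 16
  P[6]: 5 + 10 = 15
  P[7]: 12 + 10 = 22
  P[8]: 6 + 10 = 16

Answer: 3:24 4:18 5:16 6:15 7:22 8:16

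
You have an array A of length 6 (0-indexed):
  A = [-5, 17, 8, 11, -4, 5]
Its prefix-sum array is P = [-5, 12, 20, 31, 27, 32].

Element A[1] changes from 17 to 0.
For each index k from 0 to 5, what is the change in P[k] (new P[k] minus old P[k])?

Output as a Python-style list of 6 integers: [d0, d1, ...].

Answer: [0, -17, -17, -17, -17, -17]

Derivation:
Element change: A[1] 17 -> 0, delta = -17
For k < 1: P[k] unchanged, delta_P[k] = 0
For k >= 1: P[k] shifts by exactly -17
Delta array: [0, -17, -17, -17, -17, -17]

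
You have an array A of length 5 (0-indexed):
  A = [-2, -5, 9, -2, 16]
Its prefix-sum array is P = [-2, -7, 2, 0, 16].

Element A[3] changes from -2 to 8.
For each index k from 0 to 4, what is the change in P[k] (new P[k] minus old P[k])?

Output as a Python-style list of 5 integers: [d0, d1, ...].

Element change: A[3] -2 -> 8, delta = 10
For k < 3: P[k] unchanged, delta_P[k] = 0
For k >= 3: P[k] shifts by exactly 10
Delta array: [0, 0, 0, 10, 10]

Answer: [0, 0, 0, 10, 10]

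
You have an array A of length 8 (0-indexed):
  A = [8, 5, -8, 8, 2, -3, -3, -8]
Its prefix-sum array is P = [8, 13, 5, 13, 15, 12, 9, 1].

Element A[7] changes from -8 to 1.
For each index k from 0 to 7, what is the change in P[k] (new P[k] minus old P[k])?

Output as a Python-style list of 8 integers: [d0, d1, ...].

Element change: A[7] -8 -> 1, delta = 9
For k < 7: P[k] unchanged, delta_P[k] = 0
For k >= 7: P[k] shifts by exactly 9
Delta array: [0, 0, 0, 0, 0, 0, 0, 9]

Answer: [0, 0, 0, 0, 0, 0, 0, 9]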